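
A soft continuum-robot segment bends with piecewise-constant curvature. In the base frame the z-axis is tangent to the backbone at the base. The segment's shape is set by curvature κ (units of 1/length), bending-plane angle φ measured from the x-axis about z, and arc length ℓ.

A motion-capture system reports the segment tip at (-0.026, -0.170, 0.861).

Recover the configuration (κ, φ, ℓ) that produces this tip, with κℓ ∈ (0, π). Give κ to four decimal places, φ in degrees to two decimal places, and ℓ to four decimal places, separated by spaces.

ρ = √(x²+y²) = √(-0.026² + -0.170²) = 0.17198
φ = atan2(y, x) mod 360° = atan2(-0.170, -0.026) = 261.3045°
|p|² = ρ² + z² = 0.17198² + 0.861² = 0.77090
κ = 2ρ / |p|² = 2×0.17198 / 0.77090 = 0.44617
θ = 2·atan2(ρ, z) = 2·atan2(0.17198, 0.861) = 0.39429 rad
ℓ = θ/κ = 0.39429/0.44617 = 0.88372

0.4462 261.30 0.8837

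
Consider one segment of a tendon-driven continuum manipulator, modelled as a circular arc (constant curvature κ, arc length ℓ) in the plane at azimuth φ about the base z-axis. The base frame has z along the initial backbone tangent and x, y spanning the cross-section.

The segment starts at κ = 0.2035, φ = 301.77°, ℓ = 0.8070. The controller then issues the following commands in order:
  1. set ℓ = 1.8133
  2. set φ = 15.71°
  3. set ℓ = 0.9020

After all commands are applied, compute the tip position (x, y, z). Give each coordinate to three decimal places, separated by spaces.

initial: κ=0.2035, φ=301.77°, ℓ=0.8070
cmd 1: set ℓ=1.8133 → (κ,φ,ℓ)=(0.2035,301.77°,1.8133) → tip=(0.1742,-0.2812,1.7724)
cmd 2: set φ=15.71° → (κ,φ,ℓ)=(0.2035,15.71°,1.8133) → tip=(0.3184,0.0896,1.7724)
cmd 3: set ℓ=0.9020 → (κ,φ,ℓ)=(0.2035,15.71°,0.9020) → tip=(0.0795,0.0224,0.8969)

0.079 0.022 0.897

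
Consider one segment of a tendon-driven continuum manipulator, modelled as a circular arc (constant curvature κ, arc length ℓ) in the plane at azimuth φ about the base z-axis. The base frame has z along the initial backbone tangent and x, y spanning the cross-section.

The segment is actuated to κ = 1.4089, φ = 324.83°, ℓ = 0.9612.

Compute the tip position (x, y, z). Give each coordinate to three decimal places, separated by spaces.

0.456 -0.321 0.693

θ = κ·ℓ = 1.4089 × 0.9612 = 1.35423 rad
ρ = (1 − cos θ)/κ = (1 − 0.21487)/1.4089 = 0.55726
z = sin θ / κ = 0.97664/1.4089 = 0.69319
x = ρ cos φ = 0.55726 × cos(324.83°) = 0.45553
y = ρ sin φ = 0.55726 × sin(324.83°) = -0.32099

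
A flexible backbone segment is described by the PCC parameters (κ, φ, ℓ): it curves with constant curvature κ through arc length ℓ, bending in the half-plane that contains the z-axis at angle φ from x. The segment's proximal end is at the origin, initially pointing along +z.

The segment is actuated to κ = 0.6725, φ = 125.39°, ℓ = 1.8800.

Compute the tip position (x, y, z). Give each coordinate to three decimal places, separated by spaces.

θ = κ·ℓ = 0.6725 × 1.8800 = 1.26430 rad
ρ = (1 − cos θ)/κ = (1 − 0.30172)/0.6725 = 1.03833
z = sin θ / κ = 0.95340/0.6725 = 1.41769
x = ρ cos φ = 1.03833 × cos(125.39°) = -0.60134
y = ρ sin φ = 1.03833 × sin(125.39°) = 0.84648

-0.601 0.846 1.418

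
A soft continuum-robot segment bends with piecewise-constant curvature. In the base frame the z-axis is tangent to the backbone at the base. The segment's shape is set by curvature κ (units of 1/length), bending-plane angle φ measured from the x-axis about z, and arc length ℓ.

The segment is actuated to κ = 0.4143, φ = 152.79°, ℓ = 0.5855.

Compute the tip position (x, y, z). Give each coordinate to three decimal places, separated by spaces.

-0.063 0.032 0.580

θ = κ·ℓ = 0.4143 × 0.5855 = 0.24257 rad
ρ = (1 − cos θ)/κ = (1 − 0.97072)/0.4143 = 0.07067
z = sin θ / κ = 0.24020/0.4143 = 0.57977
x = ρ cos φ = 0.07067 × cos(152.79°) = -0.06285
y = ρ sin φ = 0.07067 × sin(152.79°) = 0.03231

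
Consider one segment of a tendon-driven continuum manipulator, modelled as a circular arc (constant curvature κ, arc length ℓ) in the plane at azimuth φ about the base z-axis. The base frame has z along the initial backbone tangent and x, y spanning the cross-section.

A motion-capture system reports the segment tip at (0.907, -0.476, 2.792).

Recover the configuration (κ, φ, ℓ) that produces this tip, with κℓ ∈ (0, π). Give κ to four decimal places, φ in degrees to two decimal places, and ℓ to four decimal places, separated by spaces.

ρ = √(x²+y²) = √(0.907² + -0.476²) = 1.02432
φ = atan2(y, x) mod 360° = atan2(-0.476, 0.907) = 332.3092°
|p|² = ρ² + z² = 1.02432² + 2.792² = 8.84449
κ = 2ρ / |p|² = 2×1.02432 / 8.84449 = 0.23163
θ = 2·atan2(ρ, z) = 2·atan2(1.02432, 2.792) = 0.70326 rad
ℓ = θ/κ = 0.70326/0.23163 = 3.03615

0.2316 332.31 3.0361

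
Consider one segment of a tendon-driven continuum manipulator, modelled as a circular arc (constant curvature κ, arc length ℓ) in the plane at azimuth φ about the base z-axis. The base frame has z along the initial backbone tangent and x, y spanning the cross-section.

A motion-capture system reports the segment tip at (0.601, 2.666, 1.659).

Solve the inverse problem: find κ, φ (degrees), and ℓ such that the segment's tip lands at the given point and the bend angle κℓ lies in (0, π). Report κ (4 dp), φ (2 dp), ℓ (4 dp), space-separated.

ρ = √(x²+y²) = √(0.601² + 2.666²) = 2.73290
φ = atan2(y, x) mod 360° = atan2(2.666, 0.601) = 77.2961°
|p|² = ρ² + z² = 2.73290² + 1.659² = 10.22104
κ = 2ρ / |p|² = 2×2.73290 / 10.22104 = 0.53476
θ = 2·atan2(ρ, z) = 2·atan2(2.73290, 1.659) = 2.05042 rad
ℓ = θ/κ = 2.05042/0.53476 = 3.83428

0.5348 77.30 3.8343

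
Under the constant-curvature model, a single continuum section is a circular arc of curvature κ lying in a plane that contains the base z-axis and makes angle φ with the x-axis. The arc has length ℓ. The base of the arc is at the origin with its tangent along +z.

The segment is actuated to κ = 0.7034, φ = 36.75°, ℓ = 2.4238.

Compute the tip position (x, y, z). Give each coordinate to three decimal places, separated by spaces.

1.291 0.964 1.409

θ = κ·ℓ = 0.7034 × 2.4238 = 1.70490 rad
ρ = (1 − cos θ)/κ = (1 − -0.13370)/0.7034 = 1.61175
z = sin θ / κ = 0.99102/0.7034 = 1.40890
x = ρ cos φ = 1.61175 × cos(36.75°) = 1.29142
y = ρ sin φ = 1.61175 × sin(36.75°) = 0.96435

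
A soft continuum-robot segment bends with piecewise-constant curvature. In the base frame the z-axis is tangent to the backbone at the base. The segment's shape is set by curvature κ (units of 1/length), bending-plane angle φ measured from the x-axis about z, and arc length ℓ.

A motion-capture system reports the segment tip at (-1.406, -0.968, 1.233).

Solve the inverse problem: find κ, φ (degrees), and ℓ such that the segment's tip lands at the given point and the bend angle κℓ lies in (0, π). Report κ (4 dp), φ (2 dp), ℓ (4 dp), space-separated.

ρ = √(x²+y²) = √(-1.406² + -0.968²) = 1.70700
φ = atan2(y, x) mod 360° = atan2(-0.968, -1.406) = 214.5466°
|p|² = ρ² + z² = 1.70700² + 1.233² = 4.43415
κ = 2ρ / |p|² = 2×1.70700 / 4.43415 = 0.76993
θ = 2·atan2(ρ, z) = 2·atan2(1.70700, 1.233) = 1.89050 rad
ℓ = θ/κ = 1.89050/0.76993 = 2.45540

0.7699 214.55 2.4554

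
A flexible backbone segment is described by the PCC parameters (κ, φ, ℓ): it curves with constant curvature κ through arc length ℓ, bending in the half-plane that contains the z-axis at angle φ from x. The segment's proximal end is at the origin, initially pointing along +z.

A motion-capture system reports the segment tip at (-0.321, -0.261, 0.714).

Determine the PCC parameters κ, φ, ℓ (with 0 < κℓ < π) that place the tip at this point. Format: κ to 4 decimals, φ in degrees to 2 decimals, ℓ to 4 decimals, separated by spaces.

1.2151 219.11 0.8644

ρ = √(x²+y²) = √(-0.321² + -0.261²) = 0.41372
φ = atan2(y, x) mod 360° = atan2(-0.261, -0.321) = 219.1140°
|p|² = ρ² + z² = 0.41372² + 0.714² = 0.68096
κ = 2ρ / |p|² = 2×0.41372 / 0.68096 = 1.21510
θ = 2·atan2(ρ, z) = 2·atan2(0.41372, 0.714) = 1.05032 rad
ℓ = θ/κ = 1.05032/1.21510 = 0.86439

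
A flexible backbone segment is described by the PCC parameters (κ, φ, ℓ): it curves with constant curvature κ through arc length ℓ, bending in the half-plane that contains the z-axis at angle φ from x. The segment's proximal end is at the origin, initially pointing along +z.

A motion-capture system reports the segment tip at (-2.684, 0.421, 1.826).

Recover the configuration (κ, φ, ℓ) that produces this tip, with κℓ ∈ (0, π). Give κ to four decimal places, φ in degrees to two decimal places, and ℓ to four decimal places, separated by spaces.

ρ = √(x²+y²) = √(-2.684² + 0.421²) = 2.71682
φ = atan2(y, x) mod 360° = atan2(0.421, -2.684) = 171.0855°
|p|² = ρ² + z² = 2.71682² + 1.826² = 10.71537
κ = 2ρ / |p|² = 2×2.71682 / 10.71537 = 0.50709
θ = 2·atan2(ρ, z) = 2·atan2(2.71682, 1.826) = 1.95807 rad
ℓ = θ/κ = 1.95807/0.50709 = 3.86140

0.5071 171.09 3.8614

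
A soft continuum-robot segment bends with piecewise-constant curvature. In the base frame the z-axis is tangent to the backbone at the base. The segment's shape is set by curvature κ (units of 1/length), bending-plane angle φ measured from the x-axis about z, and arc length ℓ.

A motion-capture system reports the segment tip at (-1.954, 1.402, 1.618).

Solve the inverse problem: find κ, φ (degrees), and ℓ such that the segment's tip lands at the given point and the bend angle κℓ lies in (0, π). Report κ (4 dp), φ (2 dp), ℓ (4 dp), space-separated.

ρ = √(x²+y²) = √(-1.954² + 1.402²) = 2.40494
φ = atan2(y, x) mod 360° = atan2(1.402, -1.954) = 144.3405°
|p|² = ρ² + z² = 2.40494² + 1.618² = 8.40164
κ = 2ρ / |p|² = 2×2.40494 / 8.40164 = 0.57249
θ = 2·atan2(ρ, z) = 2·atan2(2.40494, 1.618) = 1.95714 rad
ℓ = θ/κ = 1.95714/0.57249 = 3.41864

0.5725 144.34 3.4186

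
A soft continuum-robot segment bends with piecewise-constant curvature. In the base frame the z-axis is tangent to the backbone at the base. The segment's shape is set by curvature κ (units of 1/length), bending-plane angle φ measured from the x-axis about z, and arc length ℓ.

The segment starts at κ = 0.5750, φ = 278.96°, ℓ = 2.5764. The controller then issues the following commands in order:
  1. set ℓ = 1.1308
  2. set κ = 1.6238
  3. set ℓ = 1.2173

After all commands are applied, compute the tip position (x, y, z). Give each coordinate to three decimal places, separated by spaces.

0.134 -0.848 0.566

initial: κ=0.5750, φ=278.96°, ℓ=2.5764
cmd 1: set ℓ=1.1308 → (κ,φ,ℓ)=(0.5750,278.96°,1.1308) → tip=(0.0553,-0.3505,1.0528)
cmd 2: set κ=1.6238 → (κ,φ,ℓ)=(1.6238,278.96°,1.1308) → tip=(0.1211,-0.7679,0.5943)
cmd 3: set ℓ=1.2173 → (κ,φ,ℓ)=(1.6238,278.96°,1.2173) → tip=(0.1338,-0.8485,0.5658)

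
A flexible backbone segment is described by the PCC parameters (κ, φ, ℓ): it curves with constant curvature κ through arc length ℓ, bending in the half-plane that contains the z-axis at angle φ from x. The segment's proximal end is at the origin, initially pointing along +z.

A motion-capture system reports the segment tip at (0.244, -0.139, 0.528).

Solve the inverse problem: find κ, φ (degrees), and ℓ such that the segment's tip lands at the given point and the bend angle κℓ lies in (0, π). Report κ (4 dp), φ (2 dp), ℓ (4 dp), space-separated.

1.5704 330.33 0.6225

ρ = √(x²+y²) = √(0.244² + -0.139²) = 0.28081
φ = atan2(y, x) mod 360° = atan2(-0.139, 0.244) = 330.3310°
|p|² = ρ² + z² = 0.28081² + 0.528² = 0.35764
κ = 2ρ / |p|² = 2×0.28081 / 0.35764 = 1.57037
θ = 2·atan2(ρ, z) = 2·atan2(0.28081, 0.528) = 0.97760 rad
ℓ = θ/κ = 0.97760/1.57037 = 0.62253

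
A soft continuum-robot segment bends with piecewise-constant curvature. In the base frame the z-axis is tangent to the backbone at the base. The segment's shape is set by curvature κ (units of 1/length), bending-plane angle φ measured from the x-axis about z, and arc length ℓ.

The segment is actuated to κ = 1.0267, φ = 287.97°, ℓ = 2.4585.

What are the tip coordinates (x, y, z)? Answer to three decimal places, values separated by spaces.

0.546 -1.682 0.564

θ = κ·ℓ = 1.0267 × 2.4585 = 2.52414 rad
ρ = (1 − cos θ)/κ = (1 − -0.81536)/1.0267 = 1.76815
z = sin θ / κ = 0.57896/1.0267 = 0.56390
x = ρ cos φ = 1.76815 × cos(287.97°) = 0.54551
y = ρ sin φ = 1.76815 × sin(287.97°) = -1.68189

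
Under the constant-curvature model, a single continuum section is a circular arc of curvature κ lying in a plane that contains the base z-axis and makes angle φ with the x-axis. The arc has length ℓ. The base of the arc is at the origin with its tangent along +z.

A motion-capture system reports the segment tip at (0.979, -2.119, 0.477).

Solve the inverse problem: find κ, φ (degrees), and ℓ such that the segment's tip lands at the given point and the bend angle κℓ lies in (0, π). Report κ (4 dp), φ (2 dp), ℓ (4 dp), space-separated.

ρ = √(x²+y²) = √(0.979² + -2.119²) = 2.33422
φ = atan2(y, x) mod 360° = atan2(-2.119, 0.979) = 294.7974°
|p|² = ρ² + z² = 2.33422² + 0.477² = 5.67613
κ = 2ρ / |p|² = 2×2.33422 / 5.67613 = 0.82247
θ = 2·atan2(ρ, z) = 2·atan2(2.33422, 0.477) = 2.73844 rad
ℓ = θ/κ = 2.73844/0.82247 = 3.32953

0.8225 294.80 3.3295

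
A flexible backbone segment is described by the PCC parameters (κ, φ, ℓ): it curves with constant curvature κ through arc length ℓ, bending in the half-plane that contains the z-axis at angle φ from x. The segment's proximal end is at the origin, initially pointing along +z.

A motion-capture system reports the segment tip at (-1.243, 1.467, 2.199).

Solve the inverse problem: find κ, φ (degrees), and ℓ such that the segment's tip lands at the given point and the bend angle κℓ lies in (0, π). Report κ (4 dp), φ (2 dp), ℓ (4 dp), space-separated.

ρ = √(x²+y²) = √(-1.243² + 1.467²) = 1.92279
φ = atan2(y, x) mod 360° = atan2(1.467, -1.243) = 130.2749°
|p|² = ρ² + z² = 1.92279² + 2.199² = 8.53274
κ = 2ρ / |p|² = 2×1.92279 / 8.53274 = 0.45069
θ = 2·atan2(ρ, z) = 2·atan2(1.92279, 2.199) = 1.43697 rad
ℓ = θ/κ = 1.43697/0.45069 = 3.18841

0.4507 130.27 3.1884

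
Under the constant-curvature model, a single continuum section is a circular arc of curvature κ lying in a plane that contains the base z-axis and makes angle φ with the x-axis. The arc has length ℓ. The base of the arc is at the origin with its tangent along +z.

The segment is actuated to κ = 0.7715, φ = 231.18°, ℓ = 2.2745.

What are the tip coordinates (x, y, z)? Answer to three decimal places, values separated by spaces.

-0.961 -1.195 1.274

θ = κ·ℓ = 0.7715 × 2.2745 = 1.75478 rad
ρ = (1 − cos θ)/κ = (1 − -0.18294)/0.7715 = 1.53330
z = sin θ / κ = 0.98312/0.7715 = 1.27430
x = ρ cos φ = 1.53330 × cos(231.18°) = -0.96119
y = ρ sin φ = 1.53330 × sin(231.18°) = -1.19463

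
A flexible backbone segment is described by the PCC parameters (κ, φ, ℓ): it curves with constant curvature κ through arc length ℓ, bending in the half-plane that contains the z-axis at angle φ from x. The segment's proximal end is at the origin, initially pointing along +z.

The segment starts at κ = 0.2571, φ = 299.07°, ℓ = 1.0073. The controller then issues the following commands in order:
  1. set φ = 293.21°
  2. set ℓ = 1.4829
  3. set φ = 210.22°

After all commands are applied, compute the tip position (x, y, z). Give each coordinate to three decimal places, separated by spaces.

-0.241 -0.141 1.447

initial: κ=0.2571, φ=299.07°, ℓ=1.0073
cmd 1: set φ=293.21° → (κ,φ,ℓ)=(0.2571,293.21°,1.0073) → tip=(0.0511,-0.1192,0.9961)
cmd 2: set ℓ=1.4829 → (κ,φ,ℓ)=(0.2571,293.21°,1.4829) → tip=(0.1101,-0.2567,1.4472)
cmd 3: set φ=210.22° → (κ,φ,ℓ)=(0.2571,210.22°,1.4829) → tip=(-0.2413,-0.1406,1.4472)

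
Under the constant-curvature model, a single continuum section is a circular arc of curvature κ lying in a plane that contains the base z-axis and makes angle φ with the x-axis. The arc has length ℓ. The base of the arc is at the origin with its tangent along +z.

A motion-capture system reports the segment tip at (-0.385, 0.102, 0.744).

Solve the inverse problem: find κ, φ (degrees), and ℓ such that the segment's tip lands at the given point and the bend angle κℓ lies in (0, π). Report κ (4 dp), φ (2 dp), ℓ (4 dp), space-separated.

ρ = √(x²+y²) = √(-0.385² + 0.102²) = 0.39828
φ = atan2(y, x) mod 360° = atan2(0.102, -0.385) = 165.1612°
|p|² = ρ² + z² = 0.39828² + 0.744² = 0.71217
κ = 2ρ / |p|² = 2×0.39828 / 0.71217 = 1.11851
θ = 2·atan2(ρ, z) = 2·atan2(0.39828, 0.744) = 0.98301 rad
ℓ = θ/κ = 0.98301/1.11851 = 0.87886

1.1185 165.16 0.8789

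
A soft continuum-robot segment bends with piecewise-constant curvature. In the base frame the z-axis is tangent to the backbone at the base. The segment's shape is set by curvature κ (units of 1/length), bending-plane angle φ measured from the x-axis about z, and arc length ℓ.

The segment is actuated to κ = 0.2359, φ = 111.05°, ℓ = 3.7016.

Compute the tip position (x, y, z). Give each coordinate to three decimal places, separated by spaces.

θ = κ·ℓ = 0.2359 × 3.7016 = 0.87321 rad
ρ = (1 − cos θ)/κ = (1 − 0.64237)/0.2359 = 1.51602
z = sin θ / κ = 0.76639/0.2359 = 3.24881
x = ρ cos φ = 1.51602 × cos(111.05°) = -0.54453
y = ρ sin φ = 1.51602 × sin(111.05°) = 1.41485

-0.545 1.415 3.249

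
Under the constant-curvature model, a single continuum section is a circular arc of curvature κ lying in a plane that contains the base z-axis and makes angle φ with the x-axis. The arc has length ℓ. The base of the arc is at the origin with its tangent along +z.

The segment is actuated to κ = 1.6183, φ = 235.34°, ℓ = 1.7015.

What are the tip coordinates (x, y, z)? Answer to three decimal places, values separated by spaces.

θ = κ·ℓ = 1.6183 × 1.7015 = 2.75354 rad
ρ = (1 − cos θ)/κ = (1 − -0.92565)/1.6183 = 1.18992
z = sin θ / κ = 0.37839/1.6183 = 0.23382
x = ρ cos φ = 1.18992 × cos(235.34°) = -0.67671
y = ρ sin φ = 1.18992 × sin(235.34°) = -0.97876

-0.677 -0.979 0.234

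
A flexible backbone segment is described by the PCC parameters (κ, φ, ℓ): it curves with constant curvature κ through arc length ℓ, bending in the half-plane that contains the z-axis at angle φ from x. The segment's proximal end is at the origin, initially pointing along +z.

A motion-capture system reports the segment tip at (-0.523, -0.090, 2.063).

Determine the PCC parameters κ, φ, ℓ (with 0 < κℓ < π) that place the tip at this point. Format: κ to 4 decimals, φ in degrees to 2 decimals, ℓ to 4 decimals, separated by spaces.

0.2339 189.76 2.1528

ρ = √(x²+y²) = √(-0.523² + -0.090²) = 0.53069
φ = atan2(y, x) mod 360° = atan2(-0.090, -0.523) = 189.7641°
|p|² = ρ² + z² = 0.53069² + 2.063² = 4.53760
κ = 2ρ / |p|² = 2×0.53069 / 4.53760 = 0.23391
θ = 2·atan2(ρ, z) = 2·atan2(0.53069, 2.063) = 0.50356 rad
ℓ = θ/κ = 0.50356/0.23391 = 2.15284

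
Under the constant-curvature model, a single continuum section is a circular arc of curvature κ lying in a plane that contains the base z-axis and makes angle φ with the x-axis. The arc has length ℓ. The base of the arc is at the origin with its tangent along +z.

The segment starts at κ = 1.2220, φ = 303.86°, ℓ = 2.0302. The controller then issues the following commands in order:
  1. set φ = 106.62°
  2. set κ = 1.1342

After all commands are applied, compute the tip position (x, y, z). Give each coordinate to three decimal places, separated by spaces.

initial: κ=1.2220, φ=303.86°, ℓ=2.0302
cmd 1: set φ=106.62° → (κ,φ,ℓ)=(1.2220,106.62°,2.0302) → tip=(-0.4189,1.4033,0.5022)
cmd 2: set κ=1.1342 → (κ,φ,ℓ)=(1.1342,106.62°,2.0302) → tip=(-0.4207,1.4094,0.6559)

-0.421 1.409 0.656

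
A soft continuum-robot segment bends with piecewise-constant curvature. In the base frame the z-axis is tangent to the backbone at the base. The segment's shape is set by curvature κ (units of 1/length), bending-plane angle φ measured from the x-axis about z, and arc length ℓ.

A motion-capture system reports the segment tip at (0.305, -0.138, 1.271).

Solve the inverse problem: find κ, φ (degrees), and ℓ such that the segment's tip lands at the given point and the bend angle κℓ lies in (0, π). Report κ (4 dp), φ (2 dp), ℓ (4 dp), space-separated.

0.3876 335.66 1.3290

ρ = √(x²+y²) = √(0.305² + -0.138²) = 0.33477
φ = atan2(y, x) mod 360° = atan2(-0.138, 0.305) = 335.6552°
|p|² = ρ² + z² = 0.33477² + 1.271² = 1.72751
κ = 2ρ / |p|² = 2×0.33477 / 1.72751 = 0.38757
θ = 2·atan2(ρ, z) = 2·atan2(0.33477, 1.271) = 0.51508 rad
ℓ = θ/κ = 0.51508/0.38757 = 1.32899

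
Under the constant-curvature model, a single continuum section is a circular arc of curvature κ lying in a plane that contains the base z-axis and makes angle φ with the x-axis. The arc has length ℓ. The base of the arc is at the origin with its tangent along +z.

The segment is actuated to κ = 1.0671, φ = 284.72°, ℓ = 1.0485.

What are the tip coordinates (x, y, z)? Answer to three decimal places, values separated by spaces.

θ = κ·ℓ = 1.0671 × 1.0485 = 1.11885 rad
ρ = (1 − cos θ)/κ = (1 − 0.43671)/1.0671 = 0.52787
z = sin θ / κ = 0.89960/1.0671 = 0.84303
x = ρ cos φ = 0.52787 × cos(284.72°) = 0.13413
y = ρ sin φ = 0.52787 × sin(284.72°) = -0.51054

0.134 -0.511 0.843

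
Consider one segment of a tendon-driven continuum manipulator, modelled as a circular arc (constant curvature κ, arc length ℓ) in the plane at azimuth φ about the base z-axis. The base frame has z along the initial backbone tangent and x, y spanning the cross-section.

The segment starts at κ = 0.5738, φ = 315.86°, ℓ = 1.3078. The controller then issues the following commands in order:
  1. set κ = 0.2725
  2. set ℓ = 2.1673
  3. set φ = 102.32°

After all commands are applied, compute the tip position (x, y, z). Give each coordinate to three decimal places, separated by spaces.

-0.133 0.607 2.043

initial: κ=0.5738, φ=315.86°, ℓ=1.3078
cmd 1: set κ=0.2725 → (κ,φ,ℓ)=(0.2725,315.86°,1.3078) → tip=(0.1655,-0.1606,1.2803)
cmd 2: set ℓ=2.1673 → (κ,φ,ℓ)=(0.2725,315.86°,2.1673) → tip=(0.4461,-0.4329,2.0435)
cmd 3: set φ=102.32° → (κ,φ,ℓ)=(0.2725,102.32°,2.1673) → tip=(-0.1326,0.6073,2.0435)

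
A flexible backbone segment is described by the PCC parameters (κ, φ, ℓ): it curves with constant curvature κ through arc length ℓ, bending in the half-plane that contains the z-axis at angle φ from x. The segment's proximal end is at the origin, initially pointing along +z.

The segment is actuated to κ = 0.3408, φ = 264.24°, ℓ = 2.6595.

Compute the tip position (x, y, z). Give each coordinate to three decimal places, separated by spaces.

-0.113 -1.119 2.310

θ = κ·ℓ = 0.3408 × 2.6595 = 0.90636 rad
ρ = (1 − cos θ)/κ = (1 − 0.61662)/0.3408 = 1.12495
z = sin θ / κ = 0.78726/0.3408 = 2.31004
x = ρ cos φ = 1.12495 × cos(264.24°) = -0.11290
y = ρ sin φ = 1.12495 × sin(264.24°) = -1.11927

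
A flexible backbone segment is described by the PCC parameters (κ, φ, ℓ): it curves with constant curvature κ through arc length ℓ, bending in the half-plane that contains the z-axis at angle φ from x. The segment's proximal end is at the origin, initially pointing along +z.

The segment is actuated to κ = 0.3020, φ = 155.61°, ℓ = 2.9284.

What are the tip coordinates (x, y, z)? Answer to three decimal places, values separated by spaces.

-1.104 0.501 2.561

θ = κ·ℓ = 0.3020 × 2.9284 = 0.88438 rad
ρ = (1 − cos θ)/κ = (1 − 0.63377)/0.3020 = 1.21268
z = sin θ / κ = 0.77352/0.3020 = 2.56133
x = ρ cos φ = 1.21268 × cos(155.61°) = -1.10445
y = ρ sin φ = 1.21268 × sin(155.61°) = 0.50077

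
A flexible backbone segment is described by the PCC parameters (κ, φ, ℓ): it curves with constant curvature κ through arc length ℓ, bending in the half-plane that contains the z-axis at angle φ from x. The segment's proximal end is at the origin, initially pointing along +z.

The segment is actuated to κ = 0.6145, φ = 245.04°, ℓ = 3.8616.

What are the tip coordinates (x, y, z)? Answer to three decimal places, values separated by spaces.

θ = κ·ℓ = 0.6145 × 3.8616 = 2.37295 rad
ρ = (1 − cos θ)/κ = (1 − -0.71886)/0.6145 = 2.79716
z = sin θ / κ = 0.69516/0.6145 = 1.13126
x = ρ cos φ = 2.79716 × cos(245.04°) = -1.18036
y = ρ sin φ = 2.79716 × sin(245.04°) = -2.53592

-1.180 -2.536 1.131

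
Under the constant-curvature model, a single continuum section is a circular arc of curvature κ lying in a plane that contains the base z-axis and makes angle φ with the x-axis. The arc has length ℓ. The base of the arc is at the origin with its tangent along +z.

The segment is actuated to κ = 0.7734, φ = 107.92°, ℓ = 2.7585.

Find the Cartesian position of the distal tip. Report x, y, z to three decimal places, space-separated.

θ = κ·ℓ = 0.7734 × 2.7585 = 2.13342 rad
ρ = (1 − cos θ)/κ = (1 − -0.53341)/0.7734 = 1.98269
z = sin θ / κ = 0.84586/0.7734 = 1.09369
x = ρ cos φ = 1.98269 × cos(107.92°) = -0.61005
y = ρ sin φ = 1.98269 × sin(107.92°) = 1.88650

-0.610 1.887 1.094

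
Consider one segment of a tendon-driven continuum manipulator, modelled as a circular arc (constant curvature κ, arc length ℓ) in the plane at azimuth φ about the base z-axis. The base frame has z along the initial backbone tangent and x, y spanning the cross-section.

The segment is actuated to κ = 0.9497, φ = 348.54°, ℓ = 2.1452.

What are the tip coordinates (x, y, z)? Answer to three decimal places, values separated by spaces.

1.496 -0.303 0.940

θ = κ·ℓ = 0.9497 × 2.1452 = 2.03730 rad
ρ = (1 − cos θ)/κ = (1 − -0.44976)/0.9497 = 1.52655
z = sin θ / κ = 0.89315/0.9497 = 0.94045
x = ρ cos φ = 1.52655 × cos(348.54°) = 1.49611
y = ρ sin φ = 1.52655 × sin(348.54°) = -0.30330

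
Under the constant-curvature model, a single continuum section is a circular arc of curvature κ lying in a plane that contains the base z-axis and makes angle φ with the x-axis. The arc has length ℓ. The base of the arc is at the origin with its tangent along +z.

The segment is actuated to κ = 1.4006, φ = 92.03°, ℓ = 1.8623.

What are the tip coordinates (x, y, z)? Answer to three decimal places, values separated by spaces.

-0.047 1.328 0.363

θ = κ·ℓ = 1.4006 × 1.8623 = 2.60834 rad
ρ = (1 − cos θ)/κ = (1 − -0.86116)/1.4006 = 1.32883
z = sin θ / κ = 0.50834/1.4006 = 0.36294
x = ρ cos φ = 1.32883 × cos(92.03°) = -0.04707
y = ρ sin φ = 1.32883 × sin(92.03°) = 1.32799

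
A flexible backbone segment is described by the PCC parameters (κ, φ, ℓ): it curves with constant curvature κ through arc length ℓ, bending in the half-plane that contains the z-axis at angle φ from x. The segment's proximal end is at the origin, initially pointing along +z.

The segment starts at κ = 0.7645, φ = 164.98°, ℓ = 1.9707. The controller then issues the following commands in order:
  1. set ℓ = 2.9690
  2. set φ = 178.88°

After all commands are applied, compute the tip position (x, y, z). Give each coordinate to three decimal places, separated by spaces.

initial: κ=0.7645, φ=164.98°, ℓ=1.9707
cmd 1: set ℓ=2.9690 → (κ,φ,ℓ)=(0.7645,164.98°,2.9690) → tip=(-2.0763,0.5571,1.0013)
cmd 2: set φ=178.88° → (κ,φ,ℓ)=(0.7645,178.88°,2.9690) → tip=(-2.1493,0.0420,1.0013)

-2.149 0.042 1.001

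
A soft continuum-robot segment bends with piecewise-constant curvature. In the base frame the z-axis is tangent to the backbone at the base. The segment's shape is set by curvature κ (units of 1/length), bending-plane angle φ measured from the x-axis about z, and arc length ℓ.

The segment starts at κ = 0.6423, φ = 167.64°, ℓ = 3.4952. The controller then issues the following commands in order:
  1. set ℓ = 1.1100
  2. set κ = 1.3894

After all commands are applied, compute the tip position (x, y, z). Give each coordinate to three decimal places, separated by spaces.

-0.683 0.150 0.719

initial: κ=0.6423, φ=167.64°, ℓ=3.4952
cmd 1: set ℓ=1.1100 → (κ,φ,ℓ)=(0.6423,167.64°,1.1100) → tip=(-0.3704,0.0812,1.0183)
cmd 2: set κ=1.3894 → (κ,φ,ℓ)=(1.3894,167.64°,1.1100) → tip=(-0.6830,0.1497,0.7194)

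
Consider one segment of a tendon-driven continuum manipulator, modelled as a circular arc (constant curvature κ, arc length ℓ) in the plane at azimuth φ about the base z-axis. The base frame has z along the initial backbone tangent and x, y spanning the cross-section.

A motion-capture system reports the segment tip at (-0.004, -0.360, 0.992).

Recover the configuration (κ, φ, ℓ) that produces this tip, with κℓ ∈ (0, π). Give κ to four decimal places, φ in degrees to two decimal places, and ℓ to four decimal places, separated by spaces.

0.6465 269.36 1.0769

ρ = √(x²+y²) = √(-0.004² + -0.360²) = 0.36002
φ = atan2(y, x) mod 360° = atan2(-0.360, -0.004) = 269.3634°
|p|² = ρ² + z² = 0.36002² + 0.992² = 1.11368
κ = 2ρ / |p|² = 2×0.36002 / 1.11368 = 0.64655
θ = 2·atan2(ρ, z) = 2·atan2(0.36002, 0.992) = 0.69629 rad
ℓ = θ/κ = 0.69629/0.64655 = 1.07693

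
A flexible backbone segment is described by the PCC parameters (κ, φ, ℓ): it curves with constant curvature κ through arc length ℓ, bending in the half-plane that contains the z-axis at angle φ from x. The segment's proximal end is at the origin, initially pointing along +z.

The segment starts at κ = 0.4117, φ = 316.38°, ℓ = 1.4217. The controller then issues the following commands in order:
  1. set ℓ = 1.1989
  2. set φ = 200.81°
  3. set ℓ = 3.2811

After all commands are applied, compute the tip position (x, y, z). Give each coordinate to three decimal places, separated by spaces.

-1.775 -0.675 2.370

initial: κ=0.4117, φ=316.38°, ℓ=1.4217
cmd 1: set ℓ=1.1989 → (κ,φ,ℓ)=(0.4117,316.38°,1.1989) → tip=(0.2099,-0.2000,1.1508)
cmd 2: set φ=200.81° → (κ,φ,ℓ)=(0.4117,200.81°,1.1989) → tip=(-0.2710,-0.1030,1.1508)
cmd 3: set ℓ=3.2811 → (κ,φ,ℓ)=(0.4117,200.81°,3.2811) → tip=(-1.7751,-0.6746,2.3704)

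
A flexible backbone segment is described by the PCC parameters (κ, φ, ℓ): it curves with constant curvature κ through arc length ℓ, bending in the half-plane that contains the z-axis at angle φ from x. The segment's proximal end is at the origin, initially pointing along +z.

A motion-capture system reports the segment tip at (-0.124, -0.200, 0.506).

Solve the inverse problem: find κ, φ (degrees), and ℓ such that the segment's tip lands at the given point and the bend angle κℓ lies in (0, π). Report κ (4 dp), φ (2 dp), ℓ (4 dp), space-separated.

1.5113 238.20 0.5761

ρ = √(x²+y²) = √(-0.124² + -0.200²) = 0.23532
φ = atan2(y, x) mod 360° = atan2(-0.200, -0.124) = 238.2011°
|p|² = ρ² + z² = 0.23532² + 0.506² = 0.31141
κ = 2ρ / |p|² = 2×0.23532 / 0.31141 = 1.51132
θ = 2·atan2(ρ, z) = 2·atan2(0.23532, 0.506) = 0.87062 rad
ℓ = θ/κ = 0.87062/1.51132 = 0.57606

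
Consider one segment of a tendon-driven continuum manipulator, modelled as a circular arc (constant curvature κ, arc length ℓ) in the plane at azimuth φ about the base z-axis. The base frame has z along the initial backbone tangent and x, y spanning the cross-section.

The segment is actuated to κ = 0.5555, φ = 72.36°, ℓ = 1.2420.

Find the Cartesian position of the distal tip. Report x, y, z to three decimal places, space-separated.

θ = κ·ℓ = 0.5555 × 1.2420 = 0.68993 rad
ρ = (1 − cos θ)/κ = (1 − 0.77129)/0.5555 = 0.41172
z = sin θ / κ = 0.63648/0.5555 = 1.14579
x = ρ cos φ = 0.41172 × cos(72.36°) = 0.12477
y = ρ sin φ = 0.41172 × sin(72.36°) = 0.39236

0.125 0.392 1.146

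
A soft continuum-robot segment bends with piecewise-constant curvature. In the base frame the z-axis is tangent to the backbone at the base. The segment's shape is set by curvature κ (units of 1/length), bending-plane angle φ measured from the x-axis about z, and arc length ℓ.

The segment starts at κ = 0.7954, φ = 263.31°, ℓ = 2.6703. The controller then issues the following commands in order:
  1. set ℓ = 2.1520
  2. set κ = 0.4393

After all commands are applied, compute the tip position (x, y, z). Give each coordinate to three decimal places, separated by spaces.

initial: κ=0.7954, φ=263.31°, ℓ=2.6703
cmd 1: set ℓ=2.1520 → (κ,φ,ℓ)=(0.7954,263.31°,2.1520) → tip=(-0.1670,-1.4240,1.2448)
cmd 2: set κ=0.4393 → (κ,φ,ℓ)=(0.4393,263.31°,2.1520) → tip=(-0.1099,-0.9373,1.8455)

-0.110 -0.937 1.845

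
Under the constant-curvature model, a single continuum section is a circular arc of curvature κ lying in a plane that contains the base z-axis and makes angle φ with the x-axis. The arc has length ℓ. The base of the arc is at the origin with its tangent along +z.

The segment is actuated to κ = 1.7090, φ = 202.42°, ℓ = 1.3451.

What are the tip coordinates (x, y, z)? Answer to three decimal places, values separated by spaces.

-0.901 -0.372 0.437

θ = κ·ℓ = 1.7090 × 1.3451 = 2.29878 rad
ρ = (1 − cos θ)/κ = (1 − -0.66536)/1.7090 = 0.97447
z = sin θ / κ = 0.74652/1.7090 = 0.43682
x = ρ cos φ = 0.97447 × cos(202.42°) = -0.90081
y = ρ sin φ = 0.97447 × sin(202.42°) = -0.37165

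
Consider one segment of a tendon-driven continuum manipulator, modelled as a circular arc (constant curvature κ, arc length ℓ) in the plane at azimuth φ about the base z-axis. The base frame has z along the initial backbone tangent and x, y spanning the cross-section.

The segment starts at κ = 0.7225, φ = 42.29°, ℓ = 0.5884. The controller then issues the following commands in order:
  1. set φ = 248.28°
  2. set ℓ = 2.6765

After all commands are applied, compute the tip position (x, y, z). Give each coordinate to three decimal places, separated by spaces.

initial: κ=0.7225, φ=42.29°, ℓ=0.5884
cmd 1: set φ=248.28° → (κ,φ,ℓ)=(0.7225,248.28°,0.5884) → tip=(-0.0456,-0.1145,0.5708)
cmd 2: set ℓ=2.6765 → (κ,φ,ℓ)=(0.7225,248.28°,2.6765) → tip=(-0.6941,-1.7424,1.2939)

-0.694 -1.742 1.294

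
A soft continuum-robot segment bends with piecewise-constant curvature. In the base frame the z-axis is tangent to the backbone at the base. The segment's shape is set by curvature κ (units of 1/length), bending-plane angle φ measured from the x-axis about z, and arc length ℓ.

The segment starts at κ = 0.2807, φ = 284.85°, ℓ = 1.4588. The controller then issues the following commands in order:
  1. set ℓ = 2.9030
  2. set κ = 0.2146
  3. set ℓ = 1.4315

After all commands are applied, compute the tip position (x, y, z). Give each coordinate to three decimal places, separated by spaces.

initial: κ=0.2807, φ=284.85°, ℓ=1.4588
cmd 1: set ℓ=2.9030 → (κ,φ,ℓ)=(0.2807,284.85°,2.9030) → tip=(0.2867,-1.0814,2.5922)
cmd 2: set κ=0.2146 → (κ,φ,ℓ)=(0.2146,284.85°,2.9030) → tip=(0.2244,-0.8462,2.7188)
cmd 3: set ℓ=1.4315 → (κ,φ,ℓ)=(0.2146,284.85°,1.4315) → tip=(0.0559,-0.2109,1.4091)

0.056 -0.211 1.409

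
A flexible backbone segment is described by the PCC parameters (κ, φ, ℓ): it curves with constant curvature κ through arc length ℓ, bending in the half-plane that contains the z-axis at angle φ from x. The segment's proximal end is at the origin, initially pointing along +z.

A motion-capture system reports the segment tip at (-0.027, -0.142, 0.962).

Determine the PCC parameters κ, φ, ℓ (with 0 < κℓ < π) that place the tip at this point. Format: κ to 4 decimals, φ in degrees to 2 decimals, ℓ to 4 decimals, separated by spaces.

0.3055 259.23 0.9764

ρ = √(x²+y²) = √(-0.027² + -0.142²) = 0.14454
φ = atan2(y, x) mod 360° = atan2(-0.142, -0.027) = 259.2342°
|p|² = ρ² + z² = 0.14454² + 0.962² = 0.94634
κ = 2ρ / |p|² = 2×0.14454 / 0.94634 = 0.30548
θ = 2·atan2(ρ, z) = 2·atan2(0.14454, 0.962) = 0.29828 rad
ℓ = θ/κ = 0.29828/0.30548 = 0.97641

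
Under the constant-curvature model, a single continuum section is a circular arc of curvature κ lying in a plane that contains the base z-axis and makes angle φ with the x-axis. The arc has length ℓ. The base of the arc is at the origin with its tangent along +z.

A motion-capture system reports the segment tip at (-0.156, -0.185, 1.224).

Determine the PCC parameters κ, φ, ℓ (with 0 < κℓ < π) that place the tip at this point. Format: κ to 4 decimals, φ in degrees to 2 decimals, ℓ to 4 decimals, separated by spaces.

0.3109 229.86 1.2557

ρ = √(x²+y²) = √(-0.156² + -0.185²) = 0.24199
φ = atan2(y, x) mod 360° = atan2(-0.185, -0.156) = 229.8610°
|p|² = ρ² + z² = 0.24199² + 1.224² = 1.55674
κ = 2ρ / |p|² = 2×0.24199 / 1.55674 = 0.31090
θ = 2·atan2(ρ, z) = 2·atan2(0.24199, 1.224) = 0.39038 rad
ℓ = θ/κ = 0.39038/0.31090 = 1.25565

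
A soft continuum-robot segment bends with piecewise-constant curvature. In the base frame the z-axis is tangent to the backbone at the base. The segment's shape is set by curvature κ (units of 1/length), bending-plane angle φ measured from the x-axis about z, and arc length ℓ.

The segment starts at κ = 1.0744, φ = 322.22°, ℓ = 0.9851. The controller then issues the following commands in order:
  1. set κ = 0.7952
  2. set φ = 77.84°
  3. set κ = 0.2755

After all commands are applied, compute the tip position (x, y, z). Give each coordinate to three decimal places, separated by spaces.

0.028 0.130 0.973

initial: κ=1.0744, φ=322.22°, ℓ=0.9851
cmd 1: set κ=0.7952 → (κ,φ,ℓ)=(0.7952,322.22°,0.9851) → tip=(0.2897,-0.2245,0.8874)
cmd 2: set φ=77.84° → (κ,φ,ℓ)=(0.7952,77.84°,0.9851) → tip=(0.0772,0.3583,0.8874)
cmd 3: set κ=0.2755 → (κ,φ,ℓ)=(0.2755,77.84°,0.9851) → tip=(0.0280,0.1299,0.9731)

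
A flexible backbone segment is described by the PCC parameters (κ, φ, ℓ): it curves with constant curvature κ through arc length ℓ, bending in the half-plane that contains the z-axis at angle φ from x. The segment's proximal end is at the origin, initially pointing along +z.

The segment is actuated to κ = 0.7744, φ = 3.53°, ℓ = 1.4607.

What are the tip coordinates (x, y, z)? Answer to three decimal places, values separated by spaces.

θ = κ·ℓ = 0.7744 × 1.4607 = 1.13117 rad
ρ = (1 − cos θ)/κ = (1 − 0.42560)/0.7744 = 0.74173
z = sin θ / κ = 0.90491/0.7744 = 1.16853
x = ρ cos φ = 0.74173 × cos(3.53°) = 0.74032
y = ρ sin φ = 0.74173 × sin(3.53°) = 0.04567

0.740 0.046 1.169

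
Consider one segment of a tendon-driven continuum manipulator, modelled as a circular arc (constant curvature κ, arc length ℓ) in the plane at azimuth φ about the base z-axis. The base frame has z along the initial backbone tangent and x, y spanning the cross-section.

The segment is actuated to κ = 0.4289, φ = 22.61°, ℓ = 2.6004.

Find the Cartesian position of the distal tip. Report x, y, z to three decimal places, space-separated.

θ = κ·ℓ = 0.4289 × 2.6004 = 1.11531 rad
ρ = (1 − cos θ)/κ = (1 − 0.43990)/0.4289 = 1.30590
z = sin θ / κ = 0.89805/0.4289 = 2.09384
x = ρ cos φ = 1.30590 × cos(22.61°) = 1.20554
y = ρ sin φ = 1.30590 × sin(22.61°) = 0.50206

1.206 0.502 2.094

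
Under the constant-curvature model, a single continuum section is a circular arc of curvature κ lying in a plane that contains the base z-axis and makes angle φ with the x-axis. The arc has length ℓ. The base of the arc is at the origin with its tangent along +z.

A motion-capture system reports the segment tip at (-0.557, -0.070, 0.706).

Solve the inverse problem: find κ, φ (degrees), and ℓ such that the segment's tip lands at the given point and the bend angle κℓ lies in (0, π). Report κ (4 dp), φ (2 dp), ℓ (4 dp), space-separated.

ρ = √(x²+y²) = √(-0.557² + -0.070²) = 0.56138
φ = atan2(y, x) mod 360° = atan2(-0.070, -0.557) = 187.1630°
|p|² = ρ² + z² = 0.56138² + 0.706² = 0.81359
κ = 2ρ / |p|² = 2×0.56138 / 0.81359 = 1.38002
θ = 2·atan2(ρ, z) = 2·atan2(0.56138, 0.706) = 1.34356 rad
ℓ = θ/κ = 1.34356/1.38002 = 0.97358

1.3800 187.16 0.9736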